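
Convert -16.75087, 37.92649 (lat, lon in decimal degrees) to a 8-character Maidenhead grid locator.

KH83xf19

Offset from 180°W / 90°S: lon 217.92649°, lat 73.24913°.
Field (20°×10°, letters A–R): 217.92649/20 → 10 → K, 73.24913/10 → 7 → H; chars KH.
Square (2°×1°, digits 0–9): 17.92649/2 → 8, 3.24913/1 → 3; chars 83.
Subsquare (5′×2.5′, letters a–x): 1.92649/0.0833333 → 23 → x, 0.24913/0.0416667 → 5 → f; chars xf.
Extended square (30″×15″, digits 0–9): 0.00982/0.00833333 → 1, 0.04080/0.00416667 → 9; chars 19.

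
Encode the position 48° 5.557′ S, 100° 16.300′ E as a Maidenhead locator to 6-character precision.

OE01dv

Offset from 180°W / 90°S: lon 280.2717°, lat 41.9074°.
Field: 280.2717/20 → 14 → O, 41.9074/10 → 4 → E; chars OE.
Square: 0.2717/2 → 0, 1.9074/1 → 1; chars 01.
Subsquare: 0.2717/0.0833333 → 3 → d, 0.9074/0.0416667 → 21 → v; chars dv.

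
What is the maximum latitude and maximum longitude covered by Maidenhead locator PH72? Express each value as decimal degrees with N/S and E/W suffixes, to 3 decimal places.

17.000° S, 136.000° E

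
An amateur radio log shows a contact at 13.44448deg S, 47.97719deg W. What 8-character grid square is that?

GH66an23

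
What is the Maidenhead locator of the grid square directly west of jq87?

Longitude square 8; −1 → 7.
The latitude characters are unchanged.

JQ77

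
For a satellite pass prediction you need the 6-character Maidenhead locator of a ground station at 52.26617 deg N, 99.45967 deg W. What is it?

Offset from 180°W / 90°S: lon 80.5403°, lat 142.2662°.
Field (20°×10°, letters A–R): 80.5403/20 → 4 → E, 142.2662/10 → 14 → O; chars EO.
Square (2°×1°, digits 0–9): 0.5403/2 → 0, 2.2662/1 → 2; chars 02.
Subsquare (5′×2.5′, letters a–x): 0.5403/0.0833333 → 6 → g, 0.2662/0.0416667 → 6 → g; chars gg.

EO02gg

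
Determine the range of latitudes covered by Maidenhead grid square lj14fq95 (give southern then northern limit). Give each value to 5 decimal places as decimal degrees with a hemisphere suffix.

Field L=11, J=9: +11·20° lon, +9·10° lat → SW at lon 40°, lat 0°.
Square 1, 4: +1·2° lon, +4·1° lat → SW at lon 42°, lat 4°.
Subsquare f=5, q=16: +5·0.0833333° lon, +16·0.0416667° lat → SW at lon 42.4167°, lat 4.66667°.
Extended square 9, 5: +9·0.00833333° lon, +5·0.00416667° lat → SW at lon 42.4917°, lat 4.6875°.
Cell spans 0.00833333° lon × 0.00416667° lat.
south 4.68750° N, north 4.69167° N.

4.68750° N, 4.69167° N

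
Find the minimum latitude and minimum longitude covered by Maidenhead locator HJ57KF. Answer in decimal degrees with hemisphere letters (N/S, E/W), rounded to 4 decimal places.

Field H=7, J=9: +7·20° lon, +9·10° lat → SW at lon -40°, lat 0°.
Square 5, 7: +5·2° lon, +7·1° lat → SW at lon -30°, lat 7°.
Subsquare k=10, f=5: +10·0.0833333° lon, +5·0.0416667° lat → SW at lon -29.1667°, lat 7.20833°.
latitude 7.2083° N, longitude 29.1667° W.

7.2083° N, 29.1667° W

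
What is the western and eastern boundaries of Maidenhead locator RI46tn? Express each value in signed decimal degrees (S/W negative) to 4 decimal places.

169.5833, 169.6667

Field R=17, I=8: +17·20° lon, +8·10° lat → SW at lon 160°, lat -10°.
Square 4, 6: +4·2° lon, +6·1° lat → SW at lon 168°, lat -4°.
Subsquare t=19, n=13: +19·0.0833333° lon, +13·0.0416667° lat → SW at lon 169.583°, lat -3.45833°.
Cell spans 0.0833333° lon × 0.0416667° lat.
west 169.5833, east 169.6667.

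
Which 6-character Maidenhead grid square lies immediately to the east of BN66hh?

BN66ih

Longitude subsquare h = 7; +1 → 8 = i.
The latitude characters are unchanged.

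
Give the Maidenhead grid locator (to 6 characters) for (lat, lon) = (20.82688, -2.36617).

IL80tt

Shift to the Maidenhead origin (180°W, 90°S): lon 177.6338, lat 110.8269.
Field: lon ⌊177.6338/20⌋ = 8 → I; lat ⌊110.8269/10⌋ = 11 → L.
Square: lon ⌊17.6338/2⌋ = 8; lat ⌊0.8269/1⌋ = 0.
Subsquare: lon ⌊1.6338/0.0833333⌋ = 19 → t; lat ⌊0.8269/0.0416667⌋ = 19 → t.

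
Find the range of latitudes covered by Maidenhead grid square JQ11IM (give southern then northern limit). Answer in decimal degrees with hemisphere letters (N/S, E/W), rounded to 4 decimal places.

71.5000° N, 71.5417° N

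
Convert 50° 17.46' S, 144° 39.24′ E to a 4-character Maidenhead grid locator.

Offset from 180°W / 90°S: lon 324.65°, lat 39.71°.
Field: lon ⌊324.65/20⌋ = 16 → Q; lat ⌊39.71/10⌋ = 3 → D.
Square: lon ⌊4.65/2⌋ = 2; lat ⌊9.71/1⌋ = 9.

QD29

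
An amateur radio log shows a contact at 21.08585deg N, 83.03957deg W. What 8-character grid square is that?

Shift to the Maidenhead origin (180°W, 90°S): lon 96.96043, lat 111.08585.
Field: lon ⌊96.96043/20⌋ = 4 → E; lat ⌊111.08585/10⌋ = 11 → L.
Square: lon ⌊16.96043/2⌋ = 8; lat ⌊1.08585/1⌋ = 1.
Subsquare: lon ⌊0.96043/0.0833333⌋ = 11 → l; lat ⌊0.08585/0.0416667⌋ = 2 → c.
Extended square: lon ⌊0.04376/0.00833333⌋ = 5; lat ⌊0.00252/0.00416667⌋ = 0.

EL81lc50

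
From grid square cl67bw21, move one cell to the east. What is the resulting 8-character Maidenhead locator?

CL67bw31

Longitude extended square 2; +1 → 3.
The latitude characters are unchanged.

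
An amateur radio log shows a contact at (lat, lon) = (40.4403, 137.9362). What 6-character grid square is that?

PN80xk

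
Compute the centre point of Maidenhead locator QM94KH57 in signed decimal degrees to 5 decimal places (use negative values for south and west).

Field Q=16, M=12: +16·20° lon, +12·10° lat → SW at lon 140°, lat 30°.
Square 9, 4: +9·2° lon, +4·1° lat → SW at lon 158°, lat 34°.
Subsquare k=10, h=7: +10·0.0833333° lon, +7·0.0416667° lat → SW at lon 158.833°, lat 34.2917°.
Extended square 5, 7: +5·0.00833333° lon, +7·0.00416667° lat → SW at lon 158.875°, lat 34.3208°.
Cell spans 0.00833333° lon × 0.00416667° lat. Centre is SW corner plus half of each.
latitude 34.32292, longitude 158.87917.

34.32292, 158.87917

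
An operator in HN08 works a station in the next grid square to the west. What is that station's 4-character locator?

GN98

Longitude square 0; −1 → -1, wraps to 9, carry into field.
Longitude field H = 7; −1 → 6 = G.
The latitude characters are unchanged.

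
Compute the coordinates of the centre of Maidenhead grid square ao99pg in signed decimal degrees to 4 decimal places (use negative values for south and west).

59.2708, -160.7083

Field A=0, O=14: +0·20° lon, +14·10° lat → SW at lon -180°, lat 50°.
Square 9, 9: +9·2° lon, +9·1° lat → SW at lon -162°, lat 59°.
Subsquare p=15, g=6: +15·0.0833333° lon, +6·0.0416667° lat → SW at lon -160.75°, lat 59.25°.
Cell spans 0.0833333° lon × 0.0416667° lat. Centre is SW corner plus half of each.
latitude 59.2708, longitude -160.7083.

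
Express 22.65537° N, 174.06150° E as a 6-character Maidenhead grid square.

RL72ap

Shift to the Maidenhead origin (180°W, 90°S): lon 354.0615, lat 112.6554.
Field: lon ⌊354.0615/20⌋ = 17 → R; lat ⌊112.6554/10⌋ = 11 → L.
Square: lon ⌊14.0615/2⌋ = 7; lat ⌊2.6554/1⌋ = 2.
Subsquare: lon ⌊0.0615/0.0833333⌋ = 0 → a; lat ⌊0.6554/0.0416667⌋ = 15 → p.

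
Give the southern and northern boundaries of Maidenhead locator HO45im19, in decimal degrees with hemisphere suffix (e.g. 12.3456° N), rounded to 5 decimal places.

55.53750° N, 55.54167° N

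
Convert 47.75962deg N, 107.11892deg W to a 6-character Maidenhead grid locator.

DN67ks

Shift to the Maidenhead origin (180°W, 90°S): lon 72.8811, lat 137.7596.
Field: 72.8811/20 → 3 → D, 137.7596/10 → 13 → N; chars DN.
Square: 12.8811/2 → 6, 7.7596/1 → 7; chars 67.
Subsquare: 0.8811/0.0833333 → 10 → k, 0.7596/0.0416667 → 18 → s; chars ks.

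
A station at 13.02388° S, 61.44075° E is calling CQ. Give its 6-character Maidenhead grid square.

MH06rx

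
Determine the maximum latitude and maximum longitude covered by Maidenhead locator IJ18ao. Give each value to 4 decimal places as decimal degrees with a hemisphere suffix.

8.6250° N, 17.9167° W

Field I=8, J=9: +8·20° lon, +9·10° lat → SW at lon -20°, lat 0°.
Square 1, 8: +1·2° lon, +8·1° lat → SW at lon -18°, lat 8°.
Subsquare a=0, o=14: +0·0.0833333° lon, +14·0.0416667° lat → SW at lon -18°, lat 8.58333°.
Cell spans 0.0833333° lon × 0.0416667° lat. NE corner is SW corner plus one full cell.
latitude 8.6250° N, longitude 17.9167° W.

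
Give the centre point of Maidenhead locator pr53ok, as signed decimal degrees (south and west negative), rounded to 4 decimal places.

Field P=15, R=17: +15·20° lon, +17·10° lat → SW at lon 120°, lat 80°.
Square 5, 3: +5·2° lon, +3·1° lat → SW at lon 130°, lat 83°.
Subsquare o=14, k=10: +14·0.0833333° lon, +10·0.0416667° lat → SW at lon 131.167°, lat 83.4167°.
Cell spans 0.0833333° lon × 0.0416667° lat. Centre is SW corner plus half of each.
latitude 83.4375, longitude 131.2083.

83.4375, 131.2083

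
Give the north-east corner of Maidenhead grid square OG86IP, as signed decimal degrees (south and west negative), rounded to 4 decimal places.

Field O=14, G=6: +14·20° lon, +6·10° lat → SW at lon 100°, lat -30°.
Square 8, 6: +8·2° lon, +6·1° lat → SW at lon 116°, lat -24°.
Subsquare i=8, p=15: +8·0.0833333° lon, +15·0.0416667° lat → SW at lon 116.667°, lat -23.375°.
Cell spans 0.0833333° lon × 0.0416667° lat. NE corner is SW corner plus one full cell.
latitude -23.3333, longitude 116.7500.

-23.3333, 116.7500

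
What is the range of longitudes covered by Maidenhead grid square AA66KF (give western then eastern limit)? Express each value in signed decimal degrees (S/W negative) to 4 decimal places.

-167.1667, -167.0833

Field A=0, A=0: +0·20° lon, +0·10° lat → SW at lon -180°, lat -90°.
Square 6, 6: +6·2° lon, +6·1° lat → SW at lon -168°, lat -84°.
Subsquare k=10, f=5: +10·0.0833333° lon, +5·0.0416667° lat → SW at lon -167.167°, lat -83.7917°.
Cell spans 0.0833333° lon × 0.0416667° lat.
west -167.1667, east -167.0833.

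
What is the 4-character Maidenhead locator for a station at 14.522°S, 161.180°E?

RH05

Add 180° to longitude and 90° to latitude: 341.18, 75.48.
Field (20°×10°, letters A–R): 341.18/20 → 17 → R, 75.48/10 → 7 → H; chars RH.
Square (2°×1°, digits 0–9): 1.18/2 → 0, 5.48/1 → 5; chars 05.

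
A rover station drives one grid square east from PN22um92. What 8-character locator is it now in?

Longitude extended square 9; +1 → 10, wraps to 0, carry into subsquare.
Longitude subsquare u = 20; +1 → 21 = v.
The latitude characters are unchanged.

PN22vm02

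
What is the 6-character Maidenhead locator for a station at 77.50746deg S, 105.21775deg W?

Shift to the Maidenhead origin (180°W, 90°S): lon 74.7823, lat 12.4925.
Field: lon ⌊74.7823/20⌋ = 3 → D; lat ⌊12.4925/10⌋ = 1 → B.
Square: lon ⌊14.7823/2⌋ = 7; lat ⌊2.4925/1⌋ = 2.
Subsquare: lon ⌊0.7823/0.0833333⌋ = 9 → j; lat ⌊0.4925/0.0416667⌋ = 11 → l.

DB72jl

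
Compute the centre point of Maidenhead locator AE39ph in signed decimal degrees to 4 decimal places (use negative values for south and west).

Field A=0, E=4: +0·20° lon, +4·10° lat → SW at lon -180°, lat -50°.
Square 3, 9: +3·2° lon, +9·1° lat → SW at lon -174°, lat -41°.
Subsquare p=15, h=7: +15·0.0833333° lon, +7·0.0416667° lat → SW at lon -172.75°, lat -40.7083°.
Cell spans 0.0833333° lon × 0.0416667° lat. Centre is SW corner plus half of each.
latitude -40.6875, longitude -172.7083.

-40.6875, -172.7083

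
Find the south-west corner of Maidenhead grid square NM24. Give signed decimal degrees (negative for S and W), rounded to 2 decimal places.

Field N=13, M=12: +13·20° lon, +12·10° lat → SW at lon 80°, lat 30°.
Square 2, 4: +2·2° lon, +4·1° lat → SW at lon 84°, lat 34°.
latitude 34.00, longitude 84.00.

34.00, 84.00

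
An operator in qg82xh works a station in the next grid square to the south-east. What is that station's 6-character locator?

QG92ag

Longitude subsquare x = 23; +1 → 24, wraps to 0 = a, carry into square.
Longitude square 8; +1 → 9.
Latitude subsquare h = 7; −1 → 6 = g.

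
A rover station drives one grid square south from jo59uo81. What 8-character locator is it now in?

Latitude extended square 1; −1 → 0.
The longitude characters are unchanged.

JO59uo80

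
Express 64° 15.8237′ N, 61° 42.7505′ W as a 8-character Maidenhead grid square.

Offset from 180°W / 90°S: lon 118.28749°, lat 154.26373°.
Field: lon ⌊118.28749/20⌋ = 5 → F; lat ⌊154.26373/10⌋ = 15 → P.
Square: lon ⌊18.28749/2⌋ = 9; lat ⌊4.26373/1⌋ = 4.
Subsquare: lon ⌊0.28749/0.0833333⌋ = 3 → d; lat ⌊0.26373/0.0416667⌋ = 6 → g.
Extended square: lon ⌊0.03749/0.00833333⌋ = 4; lat ⌊0.01373/0.00416667⌋ = 3.

FP94dg43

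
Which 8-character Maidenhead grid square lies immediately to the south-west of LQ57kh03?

Longitude extended square 0; −1 → -1, wraps to 9, carry into subsquare.
Longitude subsquare k = 10; −1 → 9 = j.
Latitude extended square 3; −1 → 2.

LQ57jh92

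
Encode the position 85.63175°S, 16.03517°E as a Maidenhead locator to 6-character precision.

Add 180° to longitude and 90° to latitude: 196.0352, 4.3683.
Field: lon ⌊196.0352/20⌋ = 9 → J; lat ⌊4.3683/10⌋ = 0 → A.
Square: lon ⌊16.0352/2⌋ = 8; lat ⌊4.3683/1⌋ = 4.
Subsquare: lon ⌊0.0352/0.0833333⌋ = 0 → a; lat ⌊0.3683/0.0416667⌋ = 8 → i.

JA84ai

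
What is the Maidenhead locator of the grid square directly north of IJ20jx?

Latitude subsquare x = 23; +1 → 24, wraps to 0 = a, carry into square.
Latitude square 0; +1 → 1.
The longitude characters are unchanged.

IJ21ja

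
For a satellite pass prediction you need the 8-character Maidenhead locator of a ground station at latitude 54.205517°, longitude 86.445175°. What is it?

Shift to the Maidenhead origin (180°W, 90°S): lon 266.44518, lat 144.20552.
Field (20°×10°, letters A–R): lon ⌊266.44518/20⌋ = 13 → N; lat ⌊144.20552/10⌋ = 14 → O.
Square (2°×1°, digits 0–9): lon ⌊6.44518/2⌋ = 3; lat ⌊4.20552/1⌋ = 4.
Subsquare (5′×2.5′, letters a–x): lon ⌊0.44518/0.0833333⌋ = 5 → f; lat ⌊0.20552/0.0416667⌋ = 4 → e.
Extended square (30″×15″, digits 0–9): lon ⌊0.02851/0.00833333⌋ = 3; lat ⌊0.03885/0.00416667⌋ = 9.

NO34fe39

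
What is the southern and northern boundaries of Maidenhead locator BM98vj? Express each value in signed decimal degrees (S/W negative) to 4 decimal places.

Field B=1, M=12: +1·20° lon, +12·10° lat → SW at lon -160°, lat 30°.
Square 9, 8: +9·2° lon, +8·1° lat → SW at lon -142°, lat 38°.
Subsquare v=21, j=9: +21·0.0833333° lon, +9·0.0416667° lat → SW at lon -140.25°, lat 38.375°.
Cell spans 0.0833333° lon × 0.0416667° lat.
south 38.3750, north 38.4167.

38.3750, 38.4167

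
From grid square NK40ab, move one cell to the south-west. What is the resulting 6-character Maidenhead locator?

NK30xa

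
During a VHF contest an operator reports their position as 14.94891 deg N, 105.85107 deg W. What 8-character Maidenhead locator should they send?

Add 180° to longitude and 90° to latitude: 74.14893, 104.94891.
Field (20°×10°, letters A–R): 74.14893/20 → 3 → D, 104.94891/10 → 10 → K; chars DK.
Square (2°×1°, digits 0–9): 14.14893/2 → 7, 4.94891/1 → 4; chars 74.
Subsquare (5′×2.5′, letters a–x): 0.14893/0.0833333 → 1 → b, 0.94891/0.0416667 → 22 → w; chars bw.
Extended square (30″×15″, digits 0–9): 0.06560/0.00833333 → 7, 0.03224/0.00416667 → 7; chars 77.

DK74bw77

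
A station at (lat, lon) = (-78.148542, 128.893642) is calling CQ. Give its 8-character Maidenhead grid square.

Shift to the Maidenhead origin (180°W, 90°S): lon 308.89364, lat 11.85146.
Field: 308.89364/20 → 15 → P, 11.85146/10 → 1 → B; chars PB.
Square: 8.89364/2 → 4, 1.85146/1 → 1; chars 41.
Subsquare: 0.89364/0.0833333 → 10 → k, 0.85146/0.0416667 → 20 → u; chars ku.
Extended square: 0.06031/0.00833333 → 7, 0.01812/0.00416667 → 4; chars 74.

PB41ku74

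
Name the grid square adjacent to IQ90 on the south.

IP99

Latitude square 0; −1 → -1, wraps to 9, carry into field.
Latitude field Q = 16; −1 → 15 = P.
The longitude characters are unchanged.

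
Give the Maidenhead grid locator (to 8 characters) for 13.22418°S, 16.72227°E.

Shift to the Maidenhead origin (180°W, 90°S): lon 196.72227, lat 76.77582.
Field: 196.72227/20 → 9 → J, 76.77582/10 → 7 → H; chars JH.
Square: 16.72227/2 → 8, 6.77582/1 → 6; chars 86.
Subsquare: 0.72227/0.0833333 → 8 → i, 0.77582/0.0416667 → 18 → s; chars is.
Extended square: 0.05560/0.00833333 → 6, 0.02582/0.00416667 → 6; chars 66.

JH86is66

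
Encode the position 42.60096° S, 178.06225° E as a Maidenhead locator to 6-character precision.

RE97aj

Add 180° to longitude and 90° to latitude: 358.0623, 47.3990.
Field (20°×10°, letters A–R): lon ⌊358.0623/20⌋ = 17 → R; lat ⌊47.3990/10⌋ = 4 → E.
Square (2°×1°, digits 0–9): lon ⌊18.0623/2⌋ = 9; lat ⌊7.3990/1⌋ = 7.
Subsquare (5′×2.5′, letters a–x): lon ⌊0.0623/0.0833333⌋ = 0 → a; lat ⌊0.3990/0.0416667⌋ = 9 → j.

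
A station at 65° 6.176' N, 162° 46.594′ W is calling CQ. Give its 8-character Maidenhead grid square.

AP85oc64

Shift to the Maidenhead origin (180°W, 90°S): lon 17.22343, lat 155.10293.
Field (20°×10°, letters A–R): 17.22343/20 → 0 → A, 155.10293/10 → 15 → P; chars AP.
Square (2°×1°, digits 0–9): 17.22343/2 → 8, 5.10293/1 → 5; chars 85.
Subsquare (5′×2.5′, letters a–x): 1.22343/0.0833333 → 14 → o, 0.10293/0.0416667 → 2 → c; chars oc.
Extended square (30″×15″, digits 0–9): 0.05677/0.00833333 → 6, 0.01960/0.00416667 → 4; chars 64.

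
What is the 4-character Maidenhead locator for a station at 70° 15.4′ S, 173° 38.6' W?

AB39

Shift to the Maidenhead origin (180°W, 90°S): lon 6.36, lat 19.74.
Field: lon ⌊6.36/20⌋ = 0 → A; lat ⌊19.74/10⌋ = 1 → B.
Square: lon ⌊6.36/2⌋ = 3; lat ⌊9.74/1⌋ = 9.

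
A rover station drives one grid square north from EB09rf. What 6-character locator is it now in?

EB09rg

Latitude subsquare f = 5; +1 → 6 = g.
The longitude characters are unchanged.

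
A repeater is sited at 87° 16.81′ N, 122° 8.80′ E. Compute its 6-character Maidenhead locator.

PR17bg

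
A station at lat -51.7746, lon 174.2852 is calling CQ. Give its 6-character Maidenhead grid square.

Add 180° to longitude and 90° to latitude: 354.2852, 38.2254.
Field: lon ⌊354.2852/20⌋ = 17 → R; lat ⌊38.2254/10⌋ = 3 → D.
Square: lon ⌊14.2852/2⌋ = 7; lat ⌊8.2254/1⌋ = 8.
Subsquare: lon ⌊0.2852/0.0833333⌋ = 3 → d; lat ⌊0.2254/0.0416667⌋ = 5 → f.

RD78df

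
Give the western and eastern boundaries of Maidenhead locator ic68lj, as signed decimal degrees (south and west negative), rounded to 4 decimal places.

Field I=8, C=2: +8·20° lon, +2·10° lat → SW at lon -20°, lat -70°.
Square 6, 8: +6·2° lon, +8·1° lat → SW at lon -8°, lat -62°.
Subsquare l=11, j=9: +11·0.0833333° lon, +9·0.0416667° lat → SW at lon -7.08333°, lat -61.625°.
Cell spans 0.0833333° lon × 0.0416667° lat.
west -7.0833, east -7.0000.

-7.0833, -7.0000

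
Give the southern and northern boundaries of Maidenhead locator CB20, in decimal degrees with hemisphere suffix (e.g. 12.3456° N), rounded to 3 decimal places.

80.000° S, 79.000° S

Field C=2, B=1: +2·20° lon, +1·10° lat → SW at lon -140°, lat -80°.
Square 2, 0: +2·2° lon, +0·1° lat → SW at lon -136°, lat -80°.
Cell spans 2° lon × 1° lat.
south 80.000° S, north 79.000° S.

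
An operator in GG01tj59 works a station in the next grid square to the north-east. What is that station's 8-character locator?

Longitude extended square 5; +1 → 6.
Latitude extended square 9; +1 → 10, wraps to 0, carry into subsquare.
Latitude subsquare j = 9; +1 → 10 = k.

GG01tk60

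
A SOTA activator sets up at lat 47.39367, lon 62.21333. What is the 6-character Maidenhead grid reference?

MN17cj

Offset from 180°W / 90°S: lon 242.2133°, lat 137.3937°.
Field: 242.2133/20 → 12 → M, 137.3937/10 → 13 → N; chars MN.
Square: 2.2133/2 → 1, 7.3937/1 → 7; chars 17.
Subsquare: 0.2133/0.0833333 → 2 → c, 0.3937/0.0416667 → 9 → j; chars cj.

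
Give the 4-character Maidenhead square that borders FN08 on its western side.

EN98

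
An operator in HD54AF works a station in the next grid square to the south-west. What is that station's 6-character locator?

Longitude subsquare a = 0; −1 → -1, wraps to 23 = x, carry into square.
Longitude square 5; −1 → 4.
Latitude subsquare f = 5; −1 → 4 = e.

HD44xe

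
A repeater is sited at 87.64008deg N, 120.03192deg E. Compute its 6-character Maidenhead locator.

PR07ap

Add 180° to longitude and 90° to latitude: 300.0319, 177.6401.
Field: 300.0319/20 → 15 → P, 177.6401/10 → 17 → R; chars PR.
Square: 0.0319/2 → 0, 7.6401/1 → 7; chars 07.
Subsquare: 0.0319/0.0833333 → 0 → a, 0.6401/0.0416667 → 15 → p; chars ap.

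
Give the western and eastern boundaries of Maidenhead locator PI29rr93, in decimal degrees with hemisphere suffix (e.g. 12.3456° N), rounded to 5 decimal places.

Field P=15, I=8: +15·20° lon, +8·10° lat → SW at lon 120°, lat -10°.
Square 2, 9: +2·2° lon, +9·1° lat → SW at lon 124°, lat -1°.
Subsquare r=17, r=17: +17·0.0833333° lon, +17·0.0416667° lat → SW at lon 125.417°, lat -0.291667°.
Extended square 9, 3: +9·0.00833333° lon, +3·0.00416667° lat → SW at lon 125.492°, lat -0.279167°.
Cell spans 0.00833333° lon × 0.00416667° lat.
west 125.49167° E, east 125.50000° E.

125.49167° E, 125.50000° E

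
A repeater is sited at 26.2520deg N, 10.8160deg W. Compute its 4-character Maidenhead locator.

Offset from 180°W / 90°S: lon 169.18°, lat 116.25°.
Field: 169.18/20 → 8 → I, 116.25/10 → 11 → L; chars IL.
Square: 9.18/2 → 4, 6.25/1 → 6; chars 46.

IL46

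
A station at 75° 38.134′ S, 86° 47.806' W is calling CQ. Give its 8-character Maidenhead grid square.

Add 180° to longitude and 90° to latitude: 93.20323, 14.36443.
Field: 93.20323/20 → 4 → E, 14.36443/10 → 1 → B; chars EB.
Square: 13.20323/2 → 6, 4.36443/1 → 4; chars 64.
Subsquare: 1.20323/0.0833333 → 14 → o, 0.36443/0.0416667 → 8 → i; chars oi.
Extended square: 0.03657/0.00833333 → 4, 0.03110/0.00416667 → 7; chars 47.

EB64oi47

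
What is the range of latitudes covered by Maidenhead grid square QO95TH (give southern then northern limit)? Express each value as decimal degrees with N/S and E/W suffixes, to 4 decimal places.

55.2917° N, 55.3333° N

Field Q=16, O=14: +16·20° lon, +14·10° lat → SW at lon 140°, lat 50°.
Square 9, 5: +9·2° lon, +5·1° lat → SW at lon 158°, lat 55°.
Subsquare t=19, h=7: +19·0.0833333° lon, +7·0.0416667° lat → SW at lon 159.583°, lat 55.2917°.
Cell spans 0.0833333° lon × 0.0416667° lat.
south 55.2917° N, north 55.3333° N.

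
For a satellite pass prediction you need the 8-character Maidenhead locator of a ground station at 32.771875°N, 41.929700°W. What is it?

GM92as85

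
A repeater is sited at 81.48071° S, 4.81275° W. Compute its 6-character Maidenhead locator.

Offset from 180°W / 90°S: lon 175.1873°, lat 8.5193°.
Field: 175.1873/20 → 8 → I, 8.5193/10 → 0 → A; chars IA.
Square: 15.1873/2 → 7, 8.5193/1 → 8; chars 78.
Subsquare: 1.1873/0.0833333 → 14 → o, 0.5193/0.0416667 → 12 → m; chars om.

IA78om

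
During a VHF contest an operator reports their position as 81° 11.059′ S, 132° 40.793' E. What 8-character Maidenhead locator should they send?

PA68it15

Add 180° to longitude and 90° to latitude: 312.67988, 8.81568.
Field: lon ⌊312.67988/20⌋ = 15 → P; lat ⌊8.81568/10⌋ = 0 → A.
Square: lon ⌊12.67988/2⌋ = 6; lat ⌊8.81568/1⌋ = 8.
Subsquare: lon ⌊0.67988/0.0833333⌋ = 8 → i; lat ⌊0.81568/0.0416667⌋ = 19 → t.
Extended square: lon ⌊0.01322/0.00833333⌋ = 1; lat ⌊0.02402/0.00416667⌋ = 5.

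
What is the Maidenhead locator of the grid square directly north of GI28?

GI29

Latitude square 8; +1 → 9.
The longitude characters are unchanged.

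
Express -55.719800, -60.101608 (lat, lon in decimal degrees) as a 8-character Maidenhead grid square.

Add 180° to longitude and 90° to latitude: 119.89839, 34.28020.
Field: lon ⌊119.89839/20⌋ = 5 → F; lat ⌊34.28020/10⌋ = 3 → D.
Square: lon ⌊19.89839/2⌋ = 9; lat ⌊4.28020/1⌋ = 4.
Subsquare: lon ⌊1.89839/0.0833333⌋ = 22 → w; lat ⌊0.28020/0.0416667⌋ = 6 → g.
Extended square: lon ⌊0.06506/0.00833333⌋ = 7; lat ⌊0.03020/0.00416667⌋ = 7.

FD94wg77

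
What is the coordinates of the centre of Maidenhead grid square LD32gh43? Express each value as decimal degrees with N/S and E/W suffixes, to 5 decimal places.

Field L=11, D=3: +11·20° lon, +3·10° lat → SW at lon 40°, lat -60°.
Square 3, 2: +3·2° lon, +2·1° lat → SW at lon 46°, lat -58°.
Subsquare g=6, h=7: +6·0.0833333° lon, +7·0.0416667° lat → SW at lon 46.5°, lat -57.7083°.
Extended square 4, 3: +4·0.00833333° lon, +3·0.00416667° lat → SW at lon 46.5333°, lat -57.6958°.
Cell spans 0.00833333° lon × 0.00416667° lat. Centre is SW corner plus half of each.
latitude 57.69375° S, longitude 46.53750° E.

57.69375° S, 46.53750° E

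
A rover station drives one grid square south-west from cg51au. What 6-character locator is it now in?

CG41xt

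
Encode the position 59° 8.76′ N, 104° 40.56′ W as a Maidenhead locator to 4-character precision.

Offset from 180°W / 90°S: lon 75.32°, lat 149.15°.
Field (20°×10°, letters A–R): 75.32/20 → 3 → D, 149.15/10 → 14 → O; chars DO.
Square (2°×1°, digits 0–9): 15.32/2 → 7, 9.15/1 → 9; chars 79.

DO79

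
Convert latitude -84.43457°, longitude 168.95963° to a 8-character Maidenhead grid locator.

RA45ln55

Offset from 180°W / 90°S: lon 348.95963°, lat 5.56543°.
Field: lon ⌊348.95963/20⌋ = 17 → R; lat ⌊5.56543/10⌋ = 0 → A.
Square: lon ⌊8.95963/2⌋ = 4; lat ⌊5.56543/1⌋ = 5.
Subsquare: lon ⌊0.95963/0.0833333⌋ = 11 → l; lat ⌊0.56543/0.0416667⌋ = 13 → n.
Extended square: lon ⌊0.04296/0.00833333⌋ = 5; lat ⌊0.02376/0.00416667⌋ = 5.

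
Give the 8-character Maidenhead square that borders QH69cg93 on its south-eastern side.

Longitude extended square 9; +1 → 10, wraps to 0, carry into subsquare.
Longitude subsquare c = 2; +1 → 3 = d.
Latitude extended square 3; −1 → 2.

QH69dg02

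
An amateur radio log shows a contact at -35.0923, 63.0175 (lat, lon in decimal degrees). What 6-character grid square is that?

MF14mv

Offset from 180°W / 90°S: lon 243.0175°, lat 54.9077°.
Field (20°×10°, letters A–R): lon ⌊243.0175/20⌋ = 12 → M; lat ⌊54.9077/10⌋ = 5 → F.
Square (2°×1°, digits 0–9): lon ⌊3.0175/2⌋ = 1; lat ⌊4.9077/1⌋ = 4.
Subsquare (5′×2.5′, letters a–x): lon ⌊1.0175/0.0833333⌋ = 12 → m; lat ⌊0.9077/0.0416667⌋ = 21 → v.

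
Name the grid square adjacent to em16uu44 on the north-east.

Longitude extended square 4; +1 → 5.
Latitude extended square 4; +1 → 5.

EM16uu55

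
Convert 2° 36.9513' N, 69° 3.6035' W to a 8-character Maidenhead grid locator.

FJ52lo27

Shift to the Maidenhead origin (180°W, 90°S): lon 110.93994, lat 92.61585.
Field: lon ⌊110.93994/20⌋ = 5 → F; lat ⌊92.61585/10⌋ = 9 → J.
Square: lon ⌊10.93994/2⌋ = 5; lat ⌊2.61585/1⌋ = 2.
Subsquare: lon ⌊0.93994/0.0833333⌋ = 11 → l; lat ⌊0.61585/0.0416667⌋ = 14 → o.
Extended square: lon ⌊0.02328/0.00833333⌋ = 2; lat ⌊0.03252/0.00416667⌋ = 7.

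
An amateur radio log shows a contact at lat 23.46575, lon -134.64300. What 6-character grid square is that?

CL23ql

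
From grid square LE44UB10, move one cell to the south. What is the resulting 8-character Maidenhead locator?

LE44ua19

Latitude extended square 0; −1 → -1, wraps to 9, carry into subsquare.
Latitude subsquare b = 1; −1 → 0 = a.
The longitude characters are unchanged.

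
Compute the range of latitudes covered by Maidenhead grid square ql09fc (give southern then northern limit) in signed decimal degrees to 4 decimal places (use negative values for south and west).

29.0833, 29.1250

Field Q=16, L=11: +16·20° lon, +11·10° lat → SW at lon 140°, lat 20°.
Square 0, 9: +0·2° lon, +9·1° lat → SW at lon 140°, lat 29°.
Subsquare f=5, c=2: +5·0.0833333° lon, +2·0.0416667° lat → SW at lon 140.417°, lat 29.0833°.
Cell spans 0.0833333° lon × 0.0416667° lat.
south 29.0833, north 29.1250.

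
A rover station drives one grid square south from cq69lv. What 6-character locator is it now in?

CQ69lu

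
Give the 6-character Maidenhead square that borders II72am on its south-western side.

II62xl

Longitude subsquare a = 0; −1 → -1, wraps to 23 = x, carry into square.
Longitude square 7; −1 → 6.
Latitude subsquare m = 12; −1 → 11 = l.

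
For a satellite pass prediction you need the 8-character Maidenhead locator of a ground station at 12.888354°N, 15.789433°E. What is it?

JK72vv43

Offset from 180°W / 90°S: lon 195.78943°, lat 102.88835°.
Field: 195.78943/20 → 9 → J, 102.88835/10 → 10 → K; chars JK.
Square: 15.78943/2 → 7, 2.88835/1 → 2; chars 72.
Subsquare: 1.78943/0.0833333 → 21 → v, 0.88835/0.0416667 → 21 → v; chars vv.
Extended square: 0.03943/0.00833333 → 4, 0.01335/0.00416667 → 3; chars 43.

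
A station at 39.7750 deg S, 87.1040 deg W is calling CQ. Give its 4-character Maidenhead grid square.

Shift to the Maidenhead origin (180°W, 90°S): lon 92.90, lat 50.23.
Field (20°×10°, letters A–R): 92.90/20 → 4 → E, 50.23/10 → 5 → F; chars EF.
Square (2°×1°, digits 0–9): 12.90/2 → 6, 0.23/1 → 0; chars 60.

EF60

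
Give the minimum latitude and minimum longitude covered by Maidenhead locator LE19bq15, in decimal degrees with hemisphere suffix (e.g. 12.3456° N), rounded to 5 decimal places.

40.31250° S, 42.09167° E

Field L=11, E=4: +11·20° lon, +4·10° lat → SW at lon 40°, lat -50°.
Square 1, 9: +1·2° lon, +9·1° lat → SW at lon 42°, lat -41°.
Subsquare b=1, q=16: +1·0.0833333° lon, +16·0.0416667° lat → SW at lon 42.0833°, lat -40.3333°.
Extended square 1, 5: +1·0.00833333° lon, +5·0.00416667° lat → SW at lon 42.0917°, lat -40.3125°.
latitude 40.31250° S, longitude 42.09167° E.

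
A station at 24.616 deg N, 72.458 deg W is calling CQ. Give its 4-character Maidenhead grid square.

FL34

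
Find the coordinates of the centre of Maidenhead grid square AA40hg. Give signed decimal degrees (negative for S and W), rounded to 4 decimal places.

-89.7292, -171.3750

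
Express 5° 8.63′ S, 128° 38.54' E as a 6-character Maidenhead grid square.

PI44hu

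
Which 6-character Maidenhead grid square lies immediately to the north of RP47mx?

Latitude subsquare x = 23; +1 → 24, wraps to 0 = a, carry into square.
Latitude square 7; +1 → 8.
The longitude characters are unchanged.

RP48ma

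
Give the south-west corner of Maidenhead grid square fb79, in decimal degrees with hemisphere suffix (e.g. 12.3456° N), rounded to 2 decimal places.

Field F=5, B=1: +5·20° lon, +1·10° lat → SW at lon -80°, lat -80°.
Square 7, 9: +7·2° lon, +9·1° lat → SW at lon -66°, lat -71°.
latitude 71.00° S, longitude 66.00° W.

71.00° S, 66.00° W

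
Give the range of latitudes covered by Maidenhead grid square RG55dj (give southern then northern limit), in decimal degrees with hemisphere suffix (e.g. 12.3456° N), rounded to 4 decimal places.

Field R=17, G=6: +17·20° lon, +6·10° lat → SW at lon 160°, lat -30°.
Square 5, 5: +5·2° lon, +5·1° lat → SW at lon 170°, lat -25°.
Subsquare d=3, j=9: +3·0.0833333° lon, +9·0.0416667° lat → SW at lon 170.25°, lat -24.625°.
Cell spans 0.0833333° lon × 0.0416667° lat.
south 24.6250° S, north 24.5833° S.

24.6250° S, 24.5833° S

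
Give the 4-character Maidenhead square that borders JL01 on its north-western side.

IL92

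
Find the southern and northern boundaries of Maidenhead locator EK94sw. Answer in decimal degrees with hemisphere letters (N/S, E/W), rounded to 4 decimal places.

Field E=4, K=10: +4·20° lon, +10·10° lat → SW at lon -100°, lat 10°.
Square 9, 4: +9·2° lon, +4·1° lat → SW at lon -82°, lat 14°.
Subsquare s=18, w=22: +18·0.0833333° lon, +22·0.0416667° lat → SW at lon -80.5°, lat 14.9167°.
Cell spans 0.0833333° lon × 0.0416667° lat.
south 14.9167° N, north 14.9583° N.

14.9167° N, 14.9583° N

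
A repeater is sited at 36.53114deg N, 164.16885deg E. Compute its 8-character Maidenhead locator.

Add 180° to longitude and 90° to latitude: 344.16885, 126.53114.
Field: lon ⌊344.16885/20⌋ = 17 → R; lat ⌊126.53114/10⌋ = 12 → M.
Square: lon ⌊4.16885/2⌋ = 2; lat ⌊6.53114/1⌋ = 6.
Subsquare: lon ⌊0.16885/0.0833333⌋ = 2 → c; lat ⌊0.53114/0.0416667⌋ = 12 → m.
Extended square: lon ⌊0.00218/0.00833333⌋ = 0; lat ⌊0.03114/0.00416667⌋ = 7.

RM26cm07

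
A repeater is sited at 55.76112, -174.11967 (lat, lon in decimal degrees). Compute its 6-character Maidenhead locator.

AO25ws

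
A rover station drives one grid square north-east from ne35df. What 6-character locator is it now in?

NE35eg

Longitude subsquare d = 3; +1 → 4 = e.
Latitude subsquare f = 5; +1 → 6 = g.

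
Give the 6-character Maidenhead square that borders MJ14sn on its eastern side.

Longitude subsquare s = 18; +1 → 19 = t.
The latitude characters are unchanged.

MJ14tn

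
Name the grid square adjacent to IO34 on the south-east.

IO43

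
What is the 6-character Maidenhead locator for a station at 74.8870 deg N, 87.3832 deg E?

Add 180° to longitude and 90° to latitude: 267.3832, 164.8870.
Field (20°×10°, letters A–R): lon ⌊267.3832/20⌋ = 13 → N; lat ⌊164.8870/10⌋ = 16 → Q.
Square (2°×1°, digits 0–9): lon ⌊7.3832/2⌋ = 3; lat ⌊4.8870/1⌋ = 4.
Subsquare (5′×2.5′, letters a–x): lon ⌊1.3832/0.0833333⌋ = 16 → q; lat ⌊0.8870/0.0416667⌋ = 21 → v.

NQ34qv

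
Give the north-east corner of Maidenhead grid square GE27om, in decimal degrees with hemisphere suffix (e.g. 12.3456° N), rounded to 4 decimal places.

42.4583° S, 54.7500° W

Field G=6, E=4: +6·20° lon, +4·10° lat → SW at lon -60°, lat -50°.
Square 2, 7: +2·2° lon, +7·1° lat → SW at lon -56°, lat -43°.
Subsquare o=14, m=12: +14·0.0833333° lon, +12·0.0416667° lat → SW at lon -54.8333°, lat -42.5°.
Cell spans 0.0833333° lon × 0.0416667° lat. NE corner is SW corner plus one full cell.
latitude 42.4583° S, longitude 54.7500° W.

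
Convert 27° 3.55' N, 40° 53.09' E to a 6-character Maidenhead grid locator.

LL07kb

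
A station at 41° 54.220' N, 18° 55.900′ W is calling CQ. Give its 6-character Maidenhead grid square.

IN01mv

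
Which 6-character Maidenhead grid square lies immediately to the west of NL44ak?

Longitude subsquare a = 0; −1 → -1, wraps to 23 = x, carry into square.
Longitude square 4; −1 → 3.
The latitude characters are unchanged.

NL34xk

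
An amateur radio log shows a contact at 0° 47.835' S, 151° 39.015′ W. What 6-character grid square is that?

BI49ee

Shift to the Maidenhead origin (180°W, 90°S): lon 28.3498, lat 89.2027.
Field (20°×10°, letters A–R): lon ⌊28.3498/20⌋ = 1 → B; lat ⌊89.2027/10⌋ = 8 → I.
Square (2°×1°, digits 0–9): lon ⌊8.3498/2⌋ = 4; lat ⌊9.2027/1⌋ = 9.
Subsquare (5′×2.5′, letters a–x): lon ⌊0.3498/0.0833333⌋ = 4 → e; lat ⌊0.2027/0.0416667⌋ = 4 → e.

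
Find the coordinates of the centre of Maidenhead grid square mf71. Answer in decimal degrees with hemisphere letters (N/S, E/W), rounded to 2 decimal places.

Field M=12, F=5: +12·20° lon, +5·10° lat → SW at lon 60°, lat -40°.
Square 7, 1: +7·2° lon, +1·1° lat → SW at lon 74°, lat -39°.
Cell spans 2° lon × 1° lat. Centre is SW corner plus half of each.
latitude 38.50° S, longitude 75.00° E.

38.50° S, 75.00° E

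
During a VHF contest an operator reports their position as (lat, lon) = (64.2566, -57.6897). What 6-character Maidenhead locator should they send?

GP14dg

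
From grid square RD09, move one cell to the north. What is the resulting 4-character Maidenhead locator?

RE00

Latitude square 9; +1 → 10, wraps to 0, carry into field.
Latitude field D = 3; +1 → 4 = E.
The longitude characters are unchanged.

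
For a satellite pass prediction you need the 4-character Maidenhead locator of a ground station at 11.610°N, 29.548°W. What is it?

Shift to the Maidenhead origin (180°W, 90°S): lon 150.45, lat 101.61.
Field: 150.45/20 → 7 → H, 101.61/10 → 10 → K; chars HK.
Square: 10.45/2 → 5, 1.61/1 → 1; chars 51.

HK51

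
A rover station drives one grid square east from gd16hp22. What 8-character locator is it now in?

GD16hp32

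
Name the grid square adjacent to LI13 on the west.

LI03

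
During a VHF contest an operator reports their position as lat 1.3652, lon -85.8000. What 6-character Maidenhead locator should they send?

Offset from 180°W / 90°S: lon 94.2000°, lat 91.3652°.
Field: lon ⌊94.2000/20⌋ = 4 → E; lat ⌊91.3652/10⌋ = 9 → J.
Square: lon ⌊14.2000/2⌋ = 7; lat ⌊1.3652/1⌋ = 1.
Subsquare: lon ⌊0.2000/0.0833333⌋ = 2 → c; lat ⌊0.3652/0.0416667⌋ = 8 → i.

EJ71ci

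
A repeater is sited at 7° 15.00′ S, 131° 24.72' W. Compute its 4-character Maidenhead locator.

CI42

Add 180° to longitude and 90° to latitude: 48.59, 82.75.
Field (20°×10°, letters A–R): 48.59/20 → 2 → C, 82.75/10 → 8 → I; chars CI.
Square (2°×1°, digits 0–9): 8.59/2 → 4, 2.75/1 → 2; chars 42.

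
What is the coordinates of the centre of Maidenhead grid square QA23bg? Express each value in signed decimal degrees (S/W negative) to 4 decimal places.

-86.7292, 144.1250

Field Q=16, A=0: +16·20° lon, +0·10° lat → SW at lon 140°, lat -90°.
Square 2, 3: +2·2° lon, +3·1° lat → SW at lon 144°, lat -87°.
Subsquare b=1, g=6: +1·0.0833333° lon, +6·0.0416667° lat → SW at lon 144.083°, lat -86.75°.
Cell spans 0.0833333° lon × 0.0416667° lat. Centre is SW corner plus half of each.
latitude -86.7292, longitude 144.1250.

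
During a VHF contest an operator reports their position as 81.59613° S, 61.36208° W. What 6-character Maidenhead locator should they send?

FA98hj

Offset from 180°W / 90°S: lon 118.6379°, lat 8.4039°.
Field: 118.6379/20 → 5 → F, 8.4039/10 → 0 → A; chars FA.
Square: 18.6379/2 → 9, 8.4039/1 → 8; chars 98.
Subsquare: 0.6379/0.0833333 → 7 → h, 0.4039/0.0416667 → 9 → j; chars hj.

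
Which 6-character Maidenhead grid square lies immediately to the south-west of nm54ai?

Longitude subsquare a = 0; −1 → -1, wraps to 23 = x, carry into square.
Longitude square 5; −1 → 4.
Latitude subsquare i = 8; −1 → 7 = h.

NM44xh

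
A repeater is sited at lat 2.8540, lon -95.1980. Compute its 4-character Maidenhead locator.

EJ22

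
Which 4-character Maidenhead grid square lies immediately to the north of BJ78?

BJ79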